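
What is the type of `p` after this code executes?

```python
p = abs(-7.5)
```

abs() of float returns float

float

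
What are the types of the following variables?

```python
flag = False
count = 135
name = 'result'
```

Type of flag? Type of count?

flag is bool; count is int

bool, int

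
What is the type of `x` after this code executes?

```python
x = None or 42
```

'or' with None returns the other value (42, int)

int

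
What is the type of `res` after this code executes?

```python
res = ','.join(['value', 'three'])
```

str.join() returns str

str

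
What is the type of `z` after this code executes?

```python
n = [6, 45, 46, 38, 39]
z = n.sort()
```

list.sort() returns None (sorts in place)

NoneType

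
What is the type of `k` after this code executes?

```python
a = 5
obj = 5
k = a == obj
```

Equality comparison returns bool

bool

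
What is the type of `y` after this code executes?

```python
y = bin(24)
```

bin() returns str representation

str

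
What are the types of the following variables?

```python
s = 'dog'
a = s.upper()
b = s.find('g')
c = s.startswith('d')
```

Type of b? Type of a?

str.find() returns int; str.upper() returns str

int, str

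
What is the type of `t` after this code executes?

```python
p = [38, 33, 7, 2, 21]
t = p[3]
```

Indexing a list of ints returns int (p[3] = 2)

int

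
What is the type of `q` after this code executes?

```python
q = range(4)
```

range() returns a range object

range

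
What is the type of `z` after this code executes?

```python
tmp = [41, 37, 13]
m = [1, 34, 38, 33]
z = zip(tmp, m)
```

zip() returns a zip iterator object

zip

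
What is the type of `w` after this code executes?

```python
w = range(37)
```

range() returns a range object

range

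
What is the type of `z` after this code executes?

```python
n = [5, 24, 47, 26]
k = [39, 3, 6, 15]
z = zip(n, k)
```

zip() returns a zip iterator object

zip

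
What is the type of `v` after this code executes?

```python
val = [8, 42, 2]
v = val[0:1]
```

Slicing a list always returns a list

list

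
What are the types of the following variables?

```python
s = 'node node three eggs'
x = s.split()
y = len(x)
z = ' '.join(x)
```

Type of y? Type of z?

len() returns int; str.join() returns str

int, str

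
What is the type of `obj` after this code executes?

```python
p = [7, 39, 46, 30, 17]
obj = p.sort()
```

list.sort() returns None (sorts in place)

NoneType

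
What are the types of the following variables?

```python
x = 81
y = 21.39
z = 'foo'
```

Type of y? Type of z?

y is float; z is str

float, str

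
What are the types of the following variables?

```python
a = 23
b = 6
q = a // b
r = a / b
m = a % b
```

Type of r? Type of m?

int / int returns float; int % int returns int

float, int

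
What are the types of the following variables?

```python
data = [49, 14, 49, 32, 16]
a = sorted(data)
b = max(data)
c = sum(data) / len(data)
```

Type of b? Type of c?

max of ints returns int; int / int returns float

int, float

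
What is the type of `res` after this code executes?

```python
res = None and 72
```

'and' returns first falsy value (None)

NoneType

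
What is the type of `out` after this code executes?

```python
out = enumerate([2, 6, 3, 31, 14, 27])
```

enumerate() returns an enumerate iterator object

enumerate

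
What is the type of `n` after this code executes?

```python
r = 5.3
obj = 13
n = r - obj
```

float - int returns float (5.3 - 13 = -7.7)

float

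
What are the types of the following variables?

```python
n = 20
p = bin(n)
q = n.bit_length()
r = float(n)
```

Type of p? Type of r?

bin() returns str; float() returns float

str, float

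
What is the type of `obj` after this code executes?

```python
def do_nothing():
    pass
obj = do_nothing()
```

A function with no return statement returns None

NoneType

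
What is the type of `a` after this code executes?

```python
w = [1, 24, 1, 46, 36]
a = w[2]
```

Indexing a list of ints returns int (w[2] = 1)

int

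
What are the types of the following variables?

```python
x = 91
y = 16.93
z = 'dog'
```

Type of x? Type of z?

x is int; z is str

int, str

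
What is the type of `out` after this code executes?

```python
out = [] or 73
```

'or' returns first truthy value (73, which is int)

int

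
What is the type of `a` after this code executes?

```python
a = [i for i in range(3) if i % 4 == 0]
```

A list comprehension [...] produces a list

list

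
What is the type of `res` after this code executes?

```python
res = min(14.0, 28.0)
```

min() of floats returns float

float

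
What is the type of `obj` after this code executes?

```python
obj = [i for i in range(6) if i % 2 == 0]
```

A list comprehension [...] produces a list

list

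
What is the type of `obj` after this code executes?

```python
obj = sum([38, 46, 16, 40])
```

sum() of ints returns int

int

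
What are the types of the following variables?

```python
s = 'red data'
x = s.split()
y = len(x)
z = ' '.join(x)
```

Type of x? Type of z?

str.split() returns list; str.join() returns str

list, str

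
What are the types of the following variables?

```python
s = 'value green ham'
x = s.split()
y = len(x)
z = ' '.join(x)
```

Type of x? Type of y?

str.split() returns list; len() returns int

list, int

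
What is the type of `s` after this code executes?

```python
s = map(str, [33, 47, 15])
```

map() returns a map iterator object

map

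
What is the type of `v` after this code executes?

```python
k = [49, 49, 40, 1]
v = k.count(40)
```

list.count() returns int

int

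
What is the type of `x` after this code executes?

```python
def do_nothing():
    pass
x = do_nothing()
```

A function with no return statement returns None

NoneType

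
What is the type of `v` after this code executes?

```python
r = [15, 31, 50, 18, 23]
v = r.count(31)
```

list.count() returns int

int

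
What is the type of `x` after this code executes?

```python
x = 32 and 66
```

'and' returns the last value when all truthy (66, which is int)

int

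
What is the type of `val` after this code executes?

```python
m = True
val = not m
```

'not' always returns bool

bool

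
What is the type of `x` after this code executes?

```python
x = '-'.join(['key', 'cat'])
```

str.join() returns str

str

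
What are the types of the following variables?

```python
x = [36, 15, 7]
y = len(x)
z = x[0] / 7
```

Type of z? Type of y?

int / int returns float; len() returns int

float, int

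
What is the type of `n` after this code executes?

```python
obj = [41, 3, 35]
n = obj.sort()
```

list.sort() returns None (sorts in place)

NoneType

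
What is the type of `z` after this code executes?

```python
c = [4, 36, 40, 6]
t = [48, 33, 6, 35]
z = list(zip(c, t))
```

list(zip(...)) returns a list of tuples

list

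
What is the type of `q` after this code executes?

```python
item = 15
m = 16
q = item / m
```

int / int always returns float in Python 3 (15 / 16 = 0.9375)

float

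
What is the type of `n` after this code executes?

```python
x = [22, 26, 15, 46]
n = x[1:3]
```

Slicing a list always returns a list

list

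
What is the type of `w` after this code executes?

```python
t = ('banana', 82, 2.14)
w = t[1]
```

Index 1 of tuple is 82 which is int

int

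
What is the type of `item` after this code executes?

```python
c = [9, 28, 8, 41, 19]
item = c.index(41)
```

list.index() returns int

int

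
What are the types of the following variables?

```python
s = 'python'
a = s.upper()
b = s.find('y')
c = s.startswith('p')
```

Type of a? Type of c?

str.upper() returns str; str.startswith() returns bool

str, bool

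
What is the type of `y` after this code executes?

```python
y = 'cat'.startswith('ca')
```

str.startswith() returns bool

bool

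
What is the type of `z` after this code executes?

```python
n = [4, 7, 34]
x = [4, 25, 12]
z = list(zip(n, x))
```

list(zip(...)) returns a list of tuples

list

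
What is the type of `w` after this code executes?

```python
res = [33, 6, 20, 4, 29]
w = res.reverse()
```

list.reverse() returns None

NoneType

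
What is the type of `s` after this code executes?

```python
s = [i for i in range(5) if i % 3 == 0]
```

A list comprehension [...] produces a list

list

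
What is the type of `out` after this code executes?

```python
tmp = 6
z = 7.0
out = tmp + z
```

int + float returns float (6 + 7.0 = 13.0)

float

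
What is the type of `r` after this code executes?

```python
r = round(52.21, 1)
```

round() with ndigits arg returns float

float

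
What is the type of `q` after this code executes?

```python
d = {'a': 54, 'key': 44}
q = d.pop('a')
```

dict.pop() returns the value (int)

int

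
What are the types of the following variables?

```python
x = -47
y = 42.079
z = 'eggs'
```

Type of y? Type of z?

y is float; z is str

float, str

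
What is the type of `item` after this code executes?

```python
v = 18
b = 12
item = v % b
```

int % int returns int (18 % 12 = 6)

int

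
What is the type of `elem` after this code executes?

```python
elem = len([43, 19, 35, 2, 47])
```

len() always returns int

int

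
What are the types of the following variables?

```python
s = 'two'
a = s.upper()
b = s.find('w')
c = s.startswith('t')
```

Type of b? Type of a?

str.find() returns int; str.upper() returns str

int, str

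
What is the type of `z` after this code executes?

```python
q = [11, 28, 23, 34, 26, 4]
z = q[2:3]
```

Slicing a list always returns a list

list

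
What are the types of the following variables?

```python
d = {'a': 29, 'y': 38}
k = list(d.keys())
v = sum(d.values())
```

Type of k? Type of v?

list(...) returns list; sum of int values returns int

list, int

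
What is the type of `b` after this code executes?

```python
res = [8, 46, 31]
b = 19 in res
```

'in' operator returns bool

bool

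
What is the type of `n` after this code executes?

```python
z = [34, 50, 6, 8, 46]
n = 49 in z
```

'in' operator returns bool

bool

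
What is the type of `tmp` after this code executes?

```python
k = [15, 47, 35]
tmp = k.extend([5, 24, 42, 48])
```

list.extend() returns None

NoneType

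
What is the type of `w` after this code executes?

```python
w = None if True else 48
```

Ternary: condition is True, if branch (None) taken → NoneType

NoneType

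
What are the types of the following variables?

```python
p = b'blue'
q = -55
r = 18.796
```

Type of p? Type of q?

p is bytes; q is int

bytes, int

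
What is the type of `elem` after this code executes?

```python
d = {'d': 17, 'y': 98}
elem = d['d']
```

Accessing dict[str, int] with key 'd' returns int value 17

int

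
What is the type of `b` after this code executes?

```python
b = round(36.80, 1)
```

round() with ndigits arg returns float

float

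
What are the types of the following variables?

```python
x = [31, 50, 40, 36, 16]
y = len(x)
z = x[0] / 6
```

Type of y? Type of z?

len() returns int; int / int returns float

int, float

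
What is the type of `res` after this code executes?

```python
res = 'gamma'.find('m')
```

str.find() returns int (index, or -1)

int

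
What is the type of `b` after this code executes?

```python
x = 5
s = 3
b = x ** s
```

int ** positive int returns int (5 ** 3 = 125)

int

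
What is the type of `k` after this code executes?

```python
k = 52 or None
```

'or' returns first truthy value (52, int)

int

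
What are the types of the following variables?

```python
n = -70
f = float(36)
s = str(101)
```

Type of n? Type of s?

n is int; s is str

int, str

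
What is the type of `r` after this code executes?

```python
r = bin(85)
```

bin() returns str representation

str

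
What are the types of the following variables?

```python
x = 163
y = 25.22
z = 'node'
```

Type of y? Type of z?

y is float; z is str

float, str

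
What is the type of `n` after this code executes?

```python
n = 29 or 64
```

'or' returns the first truthy value (29, which is int)

int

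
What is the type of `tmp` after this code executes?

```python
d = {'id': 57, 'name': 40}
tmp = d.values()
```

.values() returns a dict_values view object

dict_values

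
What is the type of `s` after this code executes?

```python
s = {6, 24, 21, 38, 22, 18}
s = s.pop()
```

Popping from a set of ints returns int

int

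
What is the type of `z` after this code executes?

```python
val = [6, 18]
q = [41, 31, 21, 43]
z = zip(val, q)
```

zip() returns a zip iterator object

zip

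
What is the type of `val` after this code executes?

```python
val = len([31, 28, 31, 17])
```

len() always returns int

int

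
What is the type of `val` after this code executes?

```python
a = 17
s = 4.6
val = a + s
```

int + float returns float (17 + 4.6 = 21.6)

float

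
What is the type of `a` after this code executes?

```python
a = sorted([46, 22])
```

sorted() always returns list

list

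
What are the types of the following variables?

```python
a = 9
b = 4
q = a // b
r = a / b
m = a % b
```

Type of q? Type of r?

int // int returns int; int / int returns float

int, float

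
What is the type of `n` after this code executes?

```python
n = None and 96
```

'and' returns first falsy value (None)

NoneType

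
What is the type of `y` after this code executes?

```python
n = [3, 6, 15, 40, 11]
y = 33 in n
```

'in' operator returns bool

bool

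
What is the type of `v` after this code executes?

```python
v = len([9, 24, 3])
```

len() always returns int

int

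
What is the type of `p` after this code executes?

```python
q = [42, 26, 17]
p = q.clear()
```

list.clear() returns None

NoneType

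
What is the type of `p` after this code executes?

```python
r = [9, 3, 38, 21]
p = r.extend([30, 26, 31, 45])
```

list.extend() returns None

NoneType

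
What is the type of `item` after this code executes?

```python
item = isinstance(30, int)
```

isinstance() returns bool

bool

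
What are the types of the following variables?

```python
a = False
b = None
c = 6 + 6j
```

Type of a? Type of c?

a is bool; c is complex

bool, complex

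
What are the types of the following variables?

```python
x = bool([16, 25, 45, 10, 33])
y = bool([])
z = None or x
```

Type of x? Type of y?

bool() returns bool; bool() returns bool

bool, bool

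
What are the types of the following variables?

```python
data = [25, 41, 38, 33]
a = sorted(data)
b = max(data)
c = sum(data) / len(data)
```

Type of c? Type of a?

int / int returns float; sorted() returns list

float, list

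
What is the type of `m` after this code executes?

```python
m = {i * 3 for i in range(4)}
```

A set comprehension {expr for x in iterable} produces a set

set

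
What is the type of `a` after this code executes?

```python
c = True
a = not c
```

'not' always returns bool

bool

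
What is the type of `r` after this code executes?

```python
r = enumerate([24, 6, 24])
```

enumerate() returns an enumerate iterator object

enumerate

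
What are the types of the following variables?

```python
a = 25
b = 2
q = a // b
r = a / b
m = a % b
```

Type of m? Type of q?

int % int returns int; int // int returns int

int, int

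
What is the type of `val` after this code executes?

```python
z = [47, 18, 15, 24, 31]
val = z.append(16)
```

list.append() returns None (mutates in place)

NoneType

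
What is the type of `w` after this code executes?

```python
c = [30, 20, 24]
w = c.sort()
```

list.sort() returns None (sorts in place)

NoneType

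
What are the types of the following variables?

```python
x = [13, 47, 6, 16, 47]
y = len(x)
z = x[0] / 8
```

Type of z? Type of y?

int / int returns float; len() returns int

float, int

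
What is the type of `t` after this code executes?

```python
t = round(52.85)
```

round() with no ndigits arg returns int

int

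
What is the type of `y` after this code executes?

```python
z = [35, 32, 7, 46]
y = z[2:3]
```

Slicing a list always returns a list

list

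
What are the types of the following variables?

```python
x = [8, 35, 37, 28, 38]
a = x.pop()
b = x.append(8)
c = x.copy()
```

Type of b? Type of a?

list.append() returns None; list.pop() returns the element (int)

NoneType, int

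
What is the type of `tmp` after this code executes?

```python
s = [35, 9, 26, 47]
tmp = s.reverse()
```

list.reverse() returns None

NoneType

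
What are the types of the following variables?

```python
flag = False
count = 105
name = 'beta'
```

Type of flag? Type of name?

flag is bool; name is str

bool, str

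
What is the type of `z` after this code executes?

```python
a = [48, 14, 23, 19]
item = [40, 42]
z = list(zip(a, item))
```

list(zip(...)) returns a list of tuples

list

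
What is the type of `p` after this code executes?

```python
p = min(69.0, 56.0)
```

min() of floats returns float

float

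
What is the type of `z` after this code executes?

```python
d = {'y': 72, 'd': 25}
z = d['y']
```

Accessing dict[str, int] with key 'y' returns int value 72

int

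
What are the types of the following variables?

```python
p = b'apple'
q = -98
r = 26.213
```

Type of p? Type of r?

p is bytes; r is float

bytes, float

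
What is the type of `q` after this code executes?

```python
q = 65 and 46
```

'and' returns the last value when all truthy (46, which is int)

int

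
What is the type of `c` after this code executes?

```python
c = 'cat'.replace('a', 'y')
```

str.replace() returns str

str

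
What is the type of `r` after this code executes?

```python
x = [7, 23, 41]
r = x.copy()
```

list.copy() returns list

list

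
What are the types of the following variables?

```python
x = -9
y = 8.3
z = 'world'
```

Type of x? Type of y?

x is int; y is float

int, float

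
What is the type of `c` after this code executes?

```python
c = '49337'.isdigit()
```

str.isdigit() returns bool

bool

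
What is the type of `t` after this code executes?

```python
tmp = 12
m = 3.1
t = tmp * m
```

int * float returns float (12 * 3.1 = 37.2)

float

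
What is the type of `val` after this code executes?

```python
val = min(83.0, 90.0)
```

min() of floats returns float

float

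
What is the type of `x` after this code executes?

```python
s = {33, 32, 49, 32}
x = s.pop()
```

Popping from a set of ints returns int

int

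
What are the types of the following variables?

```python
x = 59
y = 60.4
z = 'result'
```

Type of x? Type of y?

x is int; y is float

int, float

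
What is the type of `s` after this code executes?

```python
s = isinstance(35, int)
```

isinstance() returns bool

bool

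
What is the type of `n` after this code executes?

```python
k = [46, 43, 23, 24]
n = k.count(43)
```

list.count() returns int

int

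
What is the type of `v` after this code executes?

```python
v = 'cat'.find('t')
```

str.find() returns int (index, or -1)

int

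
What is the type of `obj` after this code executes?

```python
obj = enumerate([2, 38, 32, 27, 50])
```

enumerate() returns an enumerate iterator object

enumerate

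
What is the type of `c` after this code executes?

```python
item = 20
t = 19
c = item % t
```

int % int returns int (20 % 19 = 1)

int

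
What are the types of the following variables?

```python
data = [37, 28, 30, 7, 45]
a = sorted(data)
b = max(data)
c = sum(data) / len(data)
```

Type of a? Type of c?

sorted() returns list; int / int returns float

list, float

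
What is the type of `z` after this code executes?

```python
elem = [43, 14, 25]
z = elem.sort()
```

list.sort() returns None (sorts in place)

NoneType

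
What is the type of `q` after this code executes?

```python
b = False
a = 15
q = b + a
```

bool + int returns int (False is 0, so 0 + 15 = 15)

int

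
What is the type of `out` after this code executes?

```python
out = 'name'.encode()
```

str.encode() returns bytes

bytes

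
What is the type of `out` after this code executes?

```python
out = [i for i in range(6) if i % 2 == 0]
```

A list comprehension [...] produces a list

list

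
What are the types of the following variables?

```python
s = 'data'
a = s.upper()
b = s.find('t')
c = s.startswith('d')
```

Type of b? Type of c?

str.find() returns int; str.startswith() returns bool

int, bool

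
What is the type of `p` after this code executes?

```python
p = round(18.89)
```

round() with no ndigits arg returns int

int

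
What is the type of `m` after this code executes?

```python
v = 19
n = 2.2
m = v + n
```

int + float returns float (19 + 2.2 = 21.2)

float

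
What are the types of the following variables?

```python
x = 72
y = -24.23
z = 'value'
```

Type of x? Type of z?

x is int; z is str

int, str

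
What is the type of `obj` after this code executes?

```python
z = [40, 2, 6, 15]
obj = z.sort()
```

list.sort() returns None (sorts in place)

NoneType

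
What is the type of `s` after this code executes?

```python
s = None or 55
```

'or' with None returns the other value (55, int)

int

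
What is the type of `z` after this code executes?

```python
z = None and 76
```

'and' returns first falsy value (None)

NoneType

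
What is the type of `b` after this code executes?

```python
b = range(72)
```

range() returns a range object

range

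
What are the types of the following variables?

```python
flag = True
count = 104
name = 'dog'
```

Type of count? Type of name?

count is int; name is str

int, str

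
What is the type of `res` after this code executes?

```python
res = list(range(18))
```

list(range(...)) returns list

list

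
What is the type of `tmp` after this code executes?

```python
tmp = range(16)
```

range() returns a range object

range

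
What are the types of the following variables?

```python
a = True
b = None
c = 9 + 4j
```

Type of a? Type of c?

a is bool; c is complex

bool, complex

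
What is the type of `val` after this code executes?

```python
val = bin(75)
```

bin() returns str representation

str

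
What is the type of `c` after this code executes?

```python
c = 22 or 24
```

'or' returns the first truthy value (22, which is int)

int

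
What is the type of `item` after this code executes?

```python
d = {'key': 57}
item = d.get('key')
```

dict.get() returns the value (int) when key is found

int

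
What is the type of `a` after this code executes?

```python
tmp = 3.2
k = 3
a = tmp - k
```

float - int returns float (3.2 - 3 = 0.2)

float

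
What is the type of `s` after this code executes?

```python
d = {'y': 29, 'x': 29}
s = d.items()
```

dict.items() returns a dict_items view

dict_items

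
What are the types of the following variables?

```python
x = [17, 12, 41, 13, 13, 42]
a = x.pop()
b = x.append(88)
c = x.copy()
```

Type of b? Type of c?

list.append() returns None; list.copy() returns list

NoneType, list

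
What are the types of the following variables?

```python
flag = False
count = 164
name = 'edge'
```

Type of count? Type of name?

count is int; name is str

int, str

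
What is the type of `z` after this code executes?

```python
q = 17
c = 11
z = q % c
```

int % int returns int (17 % 11 = 6)

int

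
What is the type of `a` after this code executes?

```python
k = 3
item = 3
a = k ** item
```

int ** positive int returns int (3 ** 3 = 27)

int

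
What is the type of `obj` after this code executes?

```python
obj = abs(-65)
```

abs() of int returns int

int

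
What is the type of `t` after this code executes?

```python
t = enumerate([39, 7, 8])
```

enumerate() returns an enumerate iterator object

enumerate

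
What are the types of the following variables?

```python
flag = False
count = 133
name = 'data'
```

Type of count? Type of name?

count is int; name is str

int, str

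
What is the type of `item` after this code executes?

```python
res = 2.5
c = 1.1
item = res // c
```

float // float returns float (floor division preserves float type)

float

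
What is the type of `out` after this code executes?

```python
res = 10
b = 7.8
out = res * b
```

int * float returns float (10 * 7.8 = 78.0)

float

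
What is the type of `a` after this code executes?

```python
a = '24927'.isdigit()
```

str.isdigit() returns bool

bool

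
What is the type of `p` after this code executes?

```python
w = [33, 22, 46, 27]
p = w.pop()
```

list.pop() returns the popped element (int here)

int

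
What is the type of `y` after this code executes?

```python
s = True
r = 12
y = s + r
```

bool + int returns int (True is 1, so 1 + 12 = 13)

int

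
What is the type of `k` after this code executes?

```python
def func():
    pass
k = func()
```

A function with no return statement returns None

NoneType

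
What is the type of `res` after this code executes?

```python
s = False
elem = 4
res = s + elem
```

bool + int returns int (False is 0, so 0 + 4 = 4)

int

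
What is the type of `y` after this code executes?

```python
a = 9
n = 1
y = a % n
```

int % int returns int (9 % 1 = 0)

int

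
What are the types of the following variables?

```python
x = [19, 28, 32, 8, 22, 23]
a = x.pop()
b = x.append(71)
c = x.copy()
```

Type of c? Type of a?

list.copy() returns list; list.pop() returns the element (int)

list, int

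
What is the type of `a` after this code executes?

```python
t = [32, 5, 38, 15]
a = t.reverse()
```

list.reverse() returns None

NoneType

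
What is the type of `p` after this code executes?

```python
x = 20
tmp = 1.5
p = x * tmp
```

int * float returns float (20 * 1.5 = 30.0)

float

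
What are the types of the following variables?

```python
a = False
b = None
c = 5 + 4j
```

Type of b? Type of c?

b is NoneType; c is complex

NoneType, complex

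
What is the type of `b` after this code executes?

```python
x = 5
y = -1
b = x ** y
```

int ** negative int returns float

float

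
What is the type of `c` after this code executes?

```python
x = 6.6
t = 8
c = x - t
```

float - int returns float (6.6 - 8 = -1.4)

float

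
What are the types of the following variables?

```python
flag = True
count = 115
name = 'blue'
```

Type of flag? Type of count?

flag is bool; count is int

bool, int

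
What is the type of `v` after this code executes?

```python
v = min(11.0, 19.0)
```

min() of floats returns float

float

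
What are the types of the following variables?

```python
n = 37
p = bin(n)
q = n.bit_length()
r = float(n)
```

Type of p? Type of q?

bin() returns str; int.bit_length() returns int

str, int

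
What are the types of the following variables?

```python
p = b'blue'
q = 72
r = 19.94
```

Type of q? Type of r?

q is int; r is float

int, float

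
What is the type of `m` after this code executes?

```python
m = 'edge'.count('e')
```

str.count() returns int

int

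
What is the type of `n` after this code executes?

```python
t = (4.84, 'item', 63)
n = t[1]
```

Index 1 of tuple is 'item' which is str

str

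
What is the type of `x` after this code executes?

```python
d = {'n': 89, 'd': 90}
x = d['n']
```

Accessing dict[str, int] with key 'n' returns int value 89

int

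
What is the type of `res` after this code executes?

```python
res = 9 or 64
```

'or' returns the first truthy value (9, which is int)

int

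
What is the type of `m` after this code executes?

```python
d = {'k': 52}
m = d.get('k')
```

dict.get() returns the value (int) when key is found

int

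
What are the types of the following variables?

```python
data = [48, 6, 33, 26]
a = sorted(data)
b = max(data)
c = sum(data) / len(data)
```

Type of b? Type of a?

max of ints returns int; sorted() returns list

int, list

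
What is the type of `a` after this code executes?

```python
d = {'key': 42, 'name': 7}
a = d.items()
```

dict.items() returns a dict_items view

dict_items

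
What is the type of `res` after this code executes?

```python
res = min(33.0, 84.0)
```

min() of floats returns float

float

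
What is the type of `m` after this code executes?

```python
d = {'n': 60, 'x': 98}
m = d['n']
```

Accessing dict[str, int] with key 'n' returns int value 60

int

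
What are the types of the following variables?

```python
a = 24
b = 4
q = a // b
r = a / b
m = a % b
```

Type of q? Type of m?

int // int returns int; int % int returns int

int, int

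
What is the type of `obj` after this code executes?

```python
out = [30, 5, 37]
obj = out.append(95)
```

list.append() returns None (mutates in place)

NoneType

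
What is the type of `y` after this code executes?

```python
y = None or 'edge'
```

'or' with None returns the other value ('edge', str)

str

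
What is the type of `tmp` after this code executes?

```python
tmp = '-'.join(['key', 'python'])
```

str.join() returns str

str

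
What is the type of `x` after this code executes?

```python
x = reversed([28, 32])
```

reversed() on a list returns a list_reverseiterator

list_reverseiterator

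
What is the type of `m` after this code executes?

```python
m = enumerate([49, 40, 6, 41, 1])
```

enumerate() returns an enumerate iterator object

enumerate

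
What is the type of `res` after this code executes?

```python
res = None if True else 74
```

Ternary: condition is True, if branch (None) taken → NoneType

NoneType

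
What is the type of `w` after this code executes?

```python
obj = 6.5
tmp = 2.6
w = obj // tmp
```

float // float returns float (floor division preserves float type)

float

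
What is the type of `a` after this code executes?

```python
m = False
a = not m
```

'not' always returns bool

bool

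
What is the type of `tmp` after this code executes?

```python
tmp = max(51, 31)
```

max() of ints returns int

int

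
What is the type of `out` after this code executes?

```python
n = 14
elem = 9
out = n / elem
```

int / int always returns float in Python 3 (14 / 9 = 1.55556)

float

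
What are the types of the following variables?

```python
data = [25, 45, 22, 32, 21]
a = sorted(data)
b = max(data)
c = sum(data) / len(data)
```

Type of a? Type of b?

sorted() returns list; max of ints returns int

list, int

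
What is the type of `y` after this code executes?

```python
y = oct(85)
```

oct() returns str representation

str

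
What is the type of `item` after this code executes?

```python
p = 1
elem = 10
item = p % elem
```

int % int returns int (1 % 10 = 1)

int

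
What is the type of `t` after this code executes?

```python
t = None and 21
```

'and' returns first falsy value (None)

NoneType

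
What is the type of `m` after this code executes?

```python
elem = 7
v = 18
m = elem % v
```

int % int returns int (7 % 18 = 7)

int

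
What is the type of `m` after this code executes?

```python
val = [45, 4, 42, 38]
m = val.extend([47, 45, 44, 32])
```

list.extend() returns None

NoneType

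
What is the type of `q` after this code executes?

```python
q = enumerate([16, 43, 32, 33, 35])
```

enumerate() returns an enumerate iterator object

enumerate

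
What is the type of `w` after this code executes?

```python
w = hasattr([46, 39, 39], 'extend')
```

hasattr() returns bool

bool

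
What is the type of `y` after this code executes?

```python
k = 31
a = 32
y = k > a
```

Comparison operators return bool

bool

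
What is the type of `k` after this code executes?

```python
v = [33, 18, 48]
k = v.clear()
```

list.clear() returns None

NoneType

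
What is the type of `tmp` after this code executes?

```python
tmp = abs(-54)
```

abs() of int returns int

int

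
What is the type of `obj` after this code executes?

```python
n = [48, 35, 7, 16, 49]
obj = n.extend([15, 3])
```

list.extend() returns None

NoneType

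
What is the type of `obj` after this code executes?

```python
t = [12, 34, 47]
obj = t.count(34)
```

list.count() returns int

int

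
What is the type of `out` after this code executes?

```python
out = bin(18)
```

bin() returns str representation

str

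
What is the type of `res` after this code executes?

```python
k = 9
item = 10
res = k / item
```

int / int always returns float in Python 3 (9 / 10 = 0.9)

float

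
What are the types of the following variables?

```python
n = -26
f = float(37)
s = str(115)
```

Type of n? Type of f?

n is int; f is float

int, float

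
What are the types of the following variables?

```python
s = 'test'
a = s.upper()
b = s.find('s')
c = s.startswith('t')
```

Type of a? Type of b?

str.upper() returns str; str.find() returns int

str, int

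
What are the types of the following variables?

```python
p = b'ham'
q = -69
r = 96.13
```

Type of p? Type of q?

p is bytes; q is int

bytes, int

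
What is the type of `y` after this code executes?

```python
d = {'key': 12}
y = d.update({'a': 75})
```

dict.update() returns None

NoneType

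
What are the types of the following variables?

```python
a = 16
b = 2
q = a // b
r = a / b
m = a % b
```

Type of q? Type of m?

int // int returns int; int % int returns int

int, int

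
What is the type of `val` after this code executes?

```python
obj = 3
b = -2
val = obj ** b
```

int ** negative int returns float

float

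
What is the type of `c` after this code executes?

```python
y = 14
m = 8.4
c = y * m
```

int * float returns float (14 * 8.4 = 117.6)

float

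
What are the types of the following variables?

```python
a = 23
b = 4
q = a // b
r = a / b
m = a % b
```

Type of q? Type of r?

int // int returns int; int / int returns float

int, float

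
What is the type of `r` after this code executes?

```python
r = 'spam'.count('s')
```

str.count() returns int

int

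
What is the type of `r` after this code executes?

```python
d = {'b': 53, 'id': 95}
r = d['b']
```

Accessing dict[str, int] with key 'b' returns int value 53

int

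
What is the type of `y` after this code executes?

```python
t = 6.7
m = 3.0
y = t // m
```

float // float returns float (floor division preserves float type)

float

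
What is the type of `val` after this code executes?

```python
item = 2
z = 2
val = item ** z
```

int ** positive int returns int (2 ** 2 = 4)

int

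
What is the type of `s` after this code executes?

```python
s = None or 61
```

'or' with None returns the other value (61, int)

int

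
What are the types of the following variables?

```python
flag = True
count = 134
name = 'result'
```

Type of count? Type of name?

count is int; name is str

int, str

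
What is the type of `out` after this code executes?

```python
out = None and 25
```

'and' returns first falsy value (None)

NoneType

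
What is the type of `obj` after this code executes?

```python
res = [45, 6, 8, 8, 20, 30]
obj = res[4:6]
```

Slicing a list always returns a list

list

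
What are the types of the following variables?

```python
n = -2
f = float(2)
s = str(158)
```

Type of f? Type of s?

f is float; s is str

float, str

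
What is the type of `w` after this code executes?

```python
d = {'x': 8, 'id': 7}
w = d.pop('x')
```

dict.pop() returns the value (int)

int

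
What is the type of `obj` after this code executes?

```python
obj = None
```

None has type NoneType

NoneType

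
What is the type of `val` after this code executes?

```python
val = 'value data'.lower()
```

str.lower() returns str

str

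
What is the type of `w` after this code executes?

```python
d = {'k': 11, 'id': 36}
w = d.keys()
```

.keys() returns a dict_keys view object

dict_keys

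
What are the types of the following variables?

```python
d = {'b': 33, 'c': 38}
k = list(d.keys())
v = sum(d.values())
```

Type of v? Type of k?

sum of int values returns int; list(...) returns list

int, list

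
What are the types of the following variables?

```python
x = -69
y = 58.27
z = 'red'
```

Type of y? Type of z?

y is float; z is str

float, str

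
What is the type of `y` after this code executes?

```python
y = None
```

None has type NoneType

NoneType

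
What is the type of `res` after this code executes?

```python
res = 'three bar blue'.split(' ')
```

str.split() returns list

list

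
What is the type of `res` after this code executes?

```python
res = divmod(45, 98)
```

divmod() returns a tuple (quotient, remainder)

tuple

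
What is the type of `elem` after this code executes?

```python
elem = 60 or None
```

'or' returns first truthy value (60, int)

int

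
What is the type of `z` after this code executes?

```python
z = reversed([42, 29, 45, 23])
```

reversed() on a list returns a list_reverseiterator

list_reverseiterator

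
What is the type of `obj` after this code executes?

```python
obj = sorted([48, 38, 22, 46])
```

sorted() always returns list

list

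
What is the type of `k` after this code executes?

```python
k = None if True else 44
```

Ternary: condition is True, if branch (None) taken → NoneType

NoneType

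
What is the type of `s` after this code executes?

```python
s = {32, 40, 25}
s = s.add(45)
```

set.add() returns None (mutates in place)

NoneType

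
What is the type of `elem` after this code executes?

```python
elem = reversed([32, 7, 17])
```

reversed() on a list returns a list_reverseiterator

list_reverseiterator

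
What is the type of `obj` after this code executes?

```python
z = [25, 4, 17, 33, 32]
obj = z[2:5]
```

Slicing a list always returns a list

list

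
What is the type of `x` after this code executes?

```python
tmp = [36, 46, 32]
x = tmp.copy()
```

list.copy() returns list

list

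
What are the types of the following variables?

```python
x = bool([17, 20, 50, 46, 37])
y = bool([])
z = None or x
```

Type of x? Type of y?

bool() returns bool; bool() returns bool

bool, bool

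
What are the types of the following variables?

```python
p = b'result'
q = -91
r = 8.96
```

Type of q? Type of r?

q is int; r is float

int, float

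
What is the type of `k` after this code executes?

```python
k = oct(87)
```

oct() returns str representation

str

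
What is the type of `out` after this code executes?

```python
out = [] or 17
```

'or' returns first truthy value (17, which is int)

int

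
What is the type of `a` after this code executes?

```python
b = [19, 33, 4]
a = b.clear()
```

list.clear() returns None

NoneType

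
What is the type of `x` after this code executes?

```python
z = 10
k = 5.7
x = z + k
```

int + float returns float (10 + 5.7 = 15.7)

float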